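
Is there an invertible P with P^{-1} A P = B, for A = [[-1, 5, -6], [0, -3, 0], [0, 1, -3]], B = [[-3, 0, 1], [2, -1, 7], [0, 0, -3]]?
Yes.

Two matrices over a field are similar if and only if they have the same invariant factors.

Both A and B have characteristic polynomial (x + 1)(x + 3)^2 and minimal polynomial (x + 1)(x + 3)^2. Computing further, both have invariant factors (x + 1)(x + 3)^2. Hence A and B are similar.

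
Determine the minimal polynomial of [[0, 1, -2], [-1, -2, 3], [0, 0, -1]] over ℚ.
The characteristic polynomial factors as (x + 1)^3. The minimal polynomial is ∏(x - λ)^{k_λ} where k_λ is the size of the largest Jordan block at λ.

For λ = -1: rank(A + I) = 2, and the largest Jordan block has size 3 (the smallest k with rank((A + I)^k) = rank((A + I)^(k+1))).

So m_A(x) = (x + 1)^3.

m_A(x) = (x + 1)^3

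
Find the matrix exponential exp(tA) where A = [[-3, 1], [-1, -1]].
A has Jordan form J = [[-2, 1], [0, -2]] with A = PJP^{-1}, so e^{tA} = P e^{tJ} P^{-1}.

For a Jordan block J_k(λ), e^{tJ_k(λ)} = e^{λt} · (I + tN + t^2 N^2/2! + ... + t^{k-1} N^{k-1}/(k-1)!) where N is the nilpotent superdiagonal part.

Assembling the blocks and conjugating back gives the entries of e^{tA} as shown above.

e^{tA} = [[(1 - t)*e^{-2*t}, t*e^{-2*t}], [-t*e^{-2*t}, (t + 1)*e^{-2*t}]]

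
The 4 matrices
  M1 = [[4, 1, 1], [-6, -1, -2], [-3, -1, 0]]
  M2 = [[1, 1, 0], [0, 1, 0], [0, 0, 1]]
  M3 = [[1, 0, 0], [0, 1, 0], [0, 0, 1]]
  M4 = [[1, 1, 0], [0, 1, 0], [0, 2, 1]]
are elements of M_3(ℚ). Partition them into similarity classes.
Characteristic polynomials: χ_{M1} = (x - 1)^3, χ_{M2} = (x - 1)^3, χ_{M3} = (x - 1)^3, χ_{M4} = (x - 1)^3.

{M1, M2, M4}: invariant factors x - 1, (x - 1)^2.

{M3}: invariant factors x - 1, x - 1, x - 1.

Matrices are similar if and only if their invariant-factor lists agree; the partition into similarity classes is {M1, M2, M4}, {M3}.

2 classes: {M1, M2, M4}, {M3}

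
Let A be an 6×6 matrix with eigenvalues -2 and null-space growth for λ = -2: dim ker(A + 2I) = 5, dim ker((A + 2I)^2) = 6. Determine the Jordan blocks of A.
λ = -2: successive nullity increments [5, 1] count blocks of size ≥ k; block sizes are [2, 1, 1, 1, 1].

Jordan blocks: (-2, 2), (-2, 1), (-2, 1), (-2, 1), (-2, 1)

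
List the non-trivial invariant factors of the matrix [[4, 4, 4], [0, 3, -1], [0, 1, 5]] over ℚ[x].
x - 4, (x - 4)^2

The Jordan structure of A has elementary divisors (x - 4)^2, (x - 4). Arranging the block sizes at each eigenvalue in decreasing order and taking row products gives the invariant factors.

Invariant factors (smallest first, each dividing the next): x - 4, (x - 4)^2.

Check: the last factor (x - 4)^2 is the minimal polynomial, and the product (x - 4)^3 is the characteristic polynomial.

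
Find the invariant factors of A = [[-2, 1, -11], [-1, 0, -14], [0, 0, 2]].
(x - 2)(x + 1)^2

The Jordan structure of A has elementary divisors (x + 1)^2, (x - 2). Arranging the block sizes at each eigenvalue in decreasing order and taking row products gives the invariant factors.

Invariant factors (smallest first, each dividing the next): (x - 2)(x + 1)^2.

Check: the last factor (x - 2)(x + 1)^2 is the minimal polynomial, and the product (x - 2)(x + 1)^2 is the characteristic polynomial.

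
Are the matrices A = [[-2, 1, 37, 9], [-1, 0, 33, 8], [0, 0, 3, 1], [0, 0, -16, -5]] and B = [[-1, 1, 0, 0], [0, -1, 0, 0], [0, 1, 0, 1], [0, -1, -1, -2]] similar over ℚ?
Two matrices over a field are similar if and only if they have the same invariant factors.

Both A and B have characteristic polynomial (x + 1)^4 and minimal polynomial (x + 1)^2. Computing further, both have invariant factors (x + 1)^2, (x + 1)^2. Hence A and B are similar.

Yes.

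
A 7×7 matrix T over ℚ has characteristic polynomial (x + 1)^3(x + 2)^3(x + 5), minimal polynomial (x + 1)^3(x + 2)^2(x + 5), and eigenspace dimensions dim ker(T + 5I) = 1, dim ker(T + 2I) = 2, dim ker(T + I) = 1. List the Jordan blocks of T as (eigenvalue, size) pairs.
λ = -5: algebraic multiplicity 1 (exponent in χ_T), largest block size 1 (exponent in m_T), 1 block (geometric multiplicity). This forces block sizes [1].
λ = -2: algebraic multiplicity 3 (exponent in χ_T), largest block size 2 (exponent in m_T), 2 blocks (geometric multiplicity). These force block sizes [2, 1].
λ = -1: algebraic multiplicity 3 (exponent in χ_T), largest block size 3 (exponent in m_T), 1 block (geometric multiplicity). This forces block sizes [3].

Jordan blocks: (-5, 1), (-2, 2), (-2, 1), (-1, 3)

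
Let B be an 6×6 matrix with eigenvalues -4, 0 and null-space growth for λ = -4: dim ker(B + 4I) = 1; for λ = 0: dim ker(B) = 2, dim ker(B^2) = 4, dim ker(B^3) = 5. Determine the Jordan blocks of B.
λ = -4: successive nullity increments [1] count blocks of size ≥ k; block sizes are [1].
λ = 0: successive nullity increments [2, 2, 1] count blocks of size ≥ k; block sizes are [3, 2].

Jordan blocks: (-4, 1), (0, 3), (0, 2)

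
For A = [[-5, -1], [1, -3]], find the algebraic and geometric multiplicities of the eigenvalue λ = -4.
The characteristic polynomial is (x + 4)^2, so the factor x + 4 appears with exponent 2: the algebraic multiplicity is 2.

rank(A + 4I) = 1, so the eigenspace has dimension 2 - 1 = 1: the geometric multiplicity is 1.

Since 1 < 2, A is not diagonalizable.

algebraic multiplicity 2, geometric multiplicity 1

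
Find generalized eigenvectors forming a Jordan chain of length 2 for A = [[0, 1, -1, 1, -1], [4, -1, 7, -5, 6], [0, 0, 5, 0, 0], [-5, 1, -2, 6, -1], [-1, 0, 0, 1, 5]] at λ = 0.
We seek v_1 ∈ ker(A^2) \ ker(A), then set v_{i+1} = A v_i.

One such chain is v_1 = [[0, 1, 0, 0, 0]]^T, v_2 = [[1, -1, 0, 1, 0]]^T. Check: A v_2 = [[0, 0, 0, 0, 0]]^T = 0.

v_1 = [[0, 1, 0, 0, 0]]^T, v_2 = [[1, -1, 0, 1, 0]]^T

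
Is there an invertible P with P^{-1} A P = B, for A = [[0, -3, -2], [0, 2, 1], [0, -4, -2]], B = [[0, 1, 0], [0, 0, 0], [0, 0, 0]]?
No.

Both have characteristic polynomial x^3, but the minimal polynomial of A is x^3 while the minimal polynomial of B is x^2. The minimal polynomial is a similarity invariant, so A and B are not similar.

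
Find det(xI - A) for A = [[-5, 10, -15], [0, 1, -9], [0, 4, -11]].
xI - A = [[x + 5, -10, 15], [0, x - 1, 9], [0, -4, x + 11]].

Expanding det(xI - A) along the first row:
det(xI - A) = + (x + 5)·det([[x - 1, 9], [-4, x + 11]]) - (-10)·det([[0, 9], [0, x + 11]]) + (15)·det([[0, x - 1], [0, -4]]).

Evaluating gives χ_A(x) = x^3 + 15x^2 + 75x + 125 = (x + 5)^3.

χ_A(x) = (x + 5)^3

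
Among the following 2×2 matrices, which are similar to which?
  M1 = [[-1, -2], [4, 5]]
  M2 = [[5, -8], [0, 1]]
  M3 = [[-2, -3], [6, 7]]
3 classes: {M1}, {M2}, {M3}

Characteristic polynomials: χ_{M1} = (x - 3)(x - 1), χ_{M2} = (x - 5)(x - 1), χ_{M3} = (x - 4)(x - 1).

{M1}: invariant factors (x - 3)(x - 1).

{M2}: invariant factors (x - 5)(x - 1).

{M3}: invariant factors (x - 4)(x - 1).

Matrices are similar if and only if their invariant-factor lists agree; the partition into similarity classes is {M1}, {M2}, {M3}.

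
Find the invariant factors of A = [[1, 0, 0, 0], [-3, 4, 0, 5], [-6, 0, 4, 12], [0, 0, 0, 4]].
The Jordan structure of A has elementary divisors (x - 1), (x - 4)^2, (x - 4). Arranging the block sizes at each eigenvalue in decreasing order and taking row products gives the invariant factors.

Invariant factors (smallest first, each dividing the next): x - 4, (x - 4)^2(x - 1).

Check: the last factor (x - 4)^2(x - 1) is the minimal polynomial, and the product (x - 4)^3(x - 1) is the characteristic polynomial.

x - 4, (x - 4)^2(x - 1)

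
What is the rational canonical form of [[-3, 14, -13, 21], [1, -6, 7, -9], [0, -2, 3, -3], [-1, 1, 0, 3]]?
R = [[0, 0, 0, 6], [1, 0, 0, -7], [0, 1, 0, -3], [0, 0, 1, -3]]

The invariant factors of A (the non-unit diagonal entries of the Smith normal form of xI - A over ℚ[x]) are (x + 3)(x^3 + 3x - 2), each dividing the next. The characteristic polynomial is their product, (x + 3)(x^3 + 3x - 2).

The rational canonical form is the block-diagonal matrix of companion matrices C(f_i):
R = [[0, 0, 0, 6], [1, 0, 0, -7], [0, 1, 0, -3], [0, 0, 1, -3]].

Note the characteristic polynomial does not split into linear factors over ℚ, so A has no Jordan form over ℚ; the rational canonical form exists over any field.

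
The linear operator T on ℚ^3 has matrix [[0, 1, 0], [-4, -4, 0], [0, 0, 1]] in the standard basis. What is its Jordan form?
J = [[-2, 1, 0], [0, -2, 0], [0, 0, 1]]

The characteristic polynomial is det(xI - A) = (x - 1)(x + 2)^2, so the eigenvalues are -2 (algebraic multiplicity 2), 1 (algebraic multiplicity 1).

For λ = -2: rank(A + 2I) = 2, rank((A + 2I)^2) = 1. The eigenspace has dimension 3 - 2 = 1, so there is 1 Jordan block; the rank sequence gives block sizes [2].

For λ = 1: algebraic multiplicity 1 gives one 1×1 block.

Assembling the blocks gives the Jordan form J above.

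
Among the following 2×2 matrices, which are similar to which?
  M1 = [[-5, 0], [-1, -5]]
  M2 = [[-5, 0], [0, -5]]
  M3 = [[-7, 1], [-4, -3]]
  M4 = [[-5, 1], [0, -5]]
Characteristic polynomials: χ_{M1} = (x + 5)^2, χ_{M2} = (x + 5)^2, χ_{M3} = (x + 5)^2, χ_{M4} = (x + 5)^2.

{M1, M3, M4}: invariant factors (x + 5)^2.

{M2}: invariant factors x + 5, x + 5.

Matrices are similar if and only if their invariant-factor lists agree; the partition into similarity classes is {M1, M3, M4}, {M2}.

2 classes: {M1, M3, M4}, {M2}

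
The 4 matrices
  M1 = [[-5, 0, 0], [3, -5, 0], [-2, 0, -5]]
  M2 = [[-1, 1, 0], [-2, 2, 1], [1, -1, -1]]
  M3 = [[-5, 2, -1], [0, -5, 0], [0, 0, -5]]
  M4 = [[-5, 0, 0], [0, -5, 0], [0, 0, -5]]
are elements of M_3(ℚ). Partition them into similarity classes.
Characteristic polynomials: χ_{M1} = (x + 5)^3, χ_{M2} = x^3, χ_{M3} = (x + 5)^3, χ_{M4} = (x + 5)^3.

{M1, M3}: invariant factors x + 5, (x + 5)^2.

{M2}: invariant factors x^3.

{M4}: invariant factors x + 5, x + 5, x + 5.

Matrices are similar if and only if their invariant-factor lists agree; the partition into similarity classes is {M1, M3}, {M2}, {M4}.

3 classes: {M1, M3}, {M2}, {M4}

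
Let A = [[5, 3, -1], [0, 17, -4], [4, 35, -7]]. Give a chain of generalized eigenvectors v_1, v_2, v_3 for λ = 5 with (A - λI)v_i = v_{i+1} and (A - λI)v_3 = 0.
v_1 = [[0, 1, 3]]^T, v_2 = [[0, 0, -1]]^T, v_3 = [[1, 4, 12]]^T

We seek v_1 ∈ ker((A - 5I)^3) \ ker((A - 5I)^2), then set v_{i+1} = (A - 5I) v_i.

One such chain is v_1 = [[0, 1, 3]]^T, v_2 = [[0, 0, -1]]^T, v_3 = [[1, 4, 12]]^T. Check: (A - 5I) v_3 = [[0, 0, 0]]^T = 0.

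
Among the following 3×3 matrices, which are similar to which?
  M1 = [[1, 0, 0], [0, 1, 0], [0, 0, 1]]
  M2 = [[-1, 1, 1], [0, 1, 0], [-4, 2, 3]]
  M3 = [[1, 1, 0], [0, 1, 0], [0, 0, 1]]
2 classes: {M1}, {M2, M3}

Characteristic polynomials: χ_{M1} = (x - 1)^3, χ_{M2} = (x - 1)^3, χ_{M3} = (x - 1)^3.

{M1}: invariant factors x - 1, x - 1, x - 1.

{M2, M3}: invariant factors x - 1, (x - 1)^2.

Matrices are similar if and only if their invariant-factor lists agree; the partition into similarity classes is {M1}, {M2, M3}.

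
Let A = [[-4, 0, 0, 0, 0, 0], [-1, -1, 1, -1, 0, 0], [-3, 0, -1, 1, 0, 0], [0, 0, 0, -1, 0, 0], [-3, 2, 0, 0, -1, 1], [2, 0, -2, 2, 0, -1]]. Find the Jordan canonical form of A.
J = [[-4, 0, 0, 0, 0, 0], [0, -1, 1, 0, 0, 0], [0, 0, -1, 1, 0, 0], [0, 0, 0, -1, 0, 0], [0, 0, 0, 0, -1, 1], [0, 0, 0, 0, 0, -1]]

The characteristic polynomial is det(xI - A) = (x + 1)^5(x + 4), so the eigenvalues are -4 (algebraic multiplicity 1), -1 (algebraic multiplicity 5).

For λ = -4: algebraic multiplicity 1 gives one 1×1 block.

For λ = -1: rank(A + I) = 4, rank((A + I)^2) = 2, rank((A + I)^3) = 1. The eigenspace has dimension 6 - 4 = 2, so there are 2 Jordan blocks; the rank sequence gives block sizes [3, 2].

Assembling the blocks gives the Jordan form J above.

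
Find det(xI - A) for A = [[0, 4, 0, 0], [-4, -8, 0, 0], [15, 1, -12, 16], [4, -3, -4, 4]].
χ_A(x) = (x + 4)^4

xI - A = [[x, -4, 0, 0], [4, x + 8, 0, 0], [-15, -1, x + 12, -16], [-4, 3, 4, x - 4]].

Expanding det(xI - A) along the first row:
det(xI - A) = + (x)·det([[x + 8, 0, 0], [-1, x + 12, -16], [3, 4, x - 4]]) - (-4)·det([[4, 0, 0], [-15, x + 12, -16], [-4, 4, x - 4]]) + (0)·det([[4, x + 8, 0], [-15, -1, -16], [-4, 3, x - 4]]) - (0)·det([[4, x + 8, 0], [-15, -1, x + 12], [-4, 3, 4]]).

Evaluating gives χ_A(x) = x^4 + 16x^3 + 96x^2 + 256x + 256 = (x + 4)^4.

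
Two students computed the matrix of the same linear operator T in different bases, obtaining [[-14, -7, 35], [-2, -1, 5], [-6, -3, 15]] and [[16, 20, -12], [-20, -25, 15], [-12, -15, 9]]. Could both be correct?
Two matrices over a field are similar if and only if they have the same invariant factors.

Both A and B have characteristic polynomial x^3 and minimal polynomial x^2. Computing further, both have invariant factors x, x^2. Hence A and B are similar.

Yes.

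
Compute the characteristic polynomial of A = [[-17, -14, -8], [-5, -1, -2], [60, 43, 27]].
xI - A = [[x + 17, 14, 8], [5, x + 1, 2], [-60, -43, x - 27]].

Expanding det(xI - A) along the first row:
det(xI - A) = + (x + 17)·det([[x + 1, 2], [-43, x - 27]]) - (14)·det([[5, 2], [-60, x - 27]]) + (8)·det([[5, x + 1], [-60, -43]]).

Evaluating gives χ_A(x) = x^3 - 9x^2 + 27x - 27 = (x - 3)^3.

χ_A(x) = (x - 3)^3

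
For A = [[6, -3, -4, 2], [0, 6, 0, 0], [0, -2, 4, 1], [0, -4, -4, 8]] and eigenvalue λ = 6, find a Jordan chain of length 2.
We seek v_1 ∈ ker((A - 6I)^2) \ ker(A - 6I), then set v_{i+1} = (A - 6I) v_i.

One such chain is v_1 = [[0, 1, -1, 0]]^T, v_2 = [[1, 0, 0, 0]]^T. Check: (A - 6I) v_2 = [[0, 0, 0, 0]]^T = 0.

v_1 = [[0, 1, -1, 0]]^T, v_2 = [[1, 0, 0, 0]]^T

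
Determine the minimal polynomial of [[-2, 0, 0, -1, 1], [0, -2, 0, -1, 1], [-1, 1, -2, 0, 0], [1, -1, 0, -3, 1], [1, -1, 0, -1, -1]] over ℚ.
m_A(x) = (x + 2)^2

The characteristic polynomial factors as (x + 2)^5. The minimal polynomial is ∏(x - λ)^{k_λ} where k_λ is the size of the largest Jordan block at λ.

For λ = -2: rank(A + 2I) = 2, and the largest Jordan block has size 2 (the smallest k with rank((A + 2I)^k) = rank((A + 2I)^(k+1))).

So m_A(x) = (x + 2)^2.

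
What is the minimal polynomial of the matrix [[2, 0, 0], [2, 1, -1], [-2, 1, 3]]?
m_A(x) = (x - 2)^2

The characteristic polynomial factors as (x - 2)^3. The minimal polynomial is ∏(x - λ)^{k_λ} where k_λ is the size of the largest Jordan block at λ.

For λ = 2: rank(A - 2I) = 1, and the largest Jordan block has size 2 (the smallest k with rank((A - 2I)^k) = rank((A - 2I)^(k+1))).

So m_A(x) = (x - 2)^2.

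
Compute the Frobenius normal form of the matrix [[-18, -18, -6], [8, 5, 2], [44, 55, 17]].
R = [[0, 0, -6], [1, 0, 13], [0, 1, 4]]

The invariant factors of A (the non-unit diagonal entries of the Smith normal form of xI - A over ℚ[x]) are (x - 6)(x^2 + 2x - 1), each dividing the next. The characteristic polynomial is their product, (x - 6)(x^2 + 2x - 1).

The rational canonical form is the block-diagonal matrix of companion matrices C(f_i):
R = [[0, 0, -6], [1, 0, 13], [0, 1, 4]].

Note the characteristic polynomial does not split into linear factors over ℚ, so A has no Jordan form over ℚ; the rational canonical form exists over any field.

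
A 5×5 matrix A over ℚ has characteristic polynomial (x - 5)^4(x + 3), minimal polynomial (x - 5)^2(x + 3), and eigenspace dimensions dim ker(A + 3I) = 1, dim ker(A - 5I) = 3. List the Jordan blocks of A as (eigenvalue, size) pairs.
Jordan blocks: (-3, 1), (5, 2), (5, 1), (5, 1)

λ = -3: algebraic multiplicity 1 (exponent in χ_A), largest block size 1 (exponent in m_A), 1 block (geometric multiplicity). This forces block sizes [1].
λ = 5: algebraic multiplicity 4 (exponent in χ_A), largest block size 2 (exponent in m_A), 3 blocks (geometric multiplicity). These force block sizes [2, 1, 1].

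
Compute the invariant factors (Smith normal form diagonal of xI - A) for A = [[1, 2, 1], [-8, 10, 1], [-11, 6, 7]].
The Jordan structure of A has elementary divisors (x - 6)^3. Arranging the block sizes at each eigenvalue in decreasing order and taking row products gives the invariant factors.

Invariant factors (smallest first, each dividing the next): (x - 6)^3.

Check: the last factor (x - 6)^3 is the minimal polynomial, and the product (x - 6)^3 is the characteristic polynomial.

(x - 6)^3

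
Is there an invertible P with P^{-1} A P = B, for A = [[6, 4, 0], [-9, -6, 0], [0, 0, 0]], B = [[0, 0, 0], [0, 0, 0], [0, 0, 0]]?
Both have characteristic polynomial x^3, but the minimal polynomial of A is x^2 while the minimal polynomial of B is x. The minimal polynomial is a similarity invariant, so A and B are not similar.

No.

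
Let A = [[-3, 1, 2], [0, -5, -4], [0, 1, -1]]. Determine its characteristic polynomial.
χ_A(x) = (x + 3)^3

xI - A = [[x + 3, -1, -2], [0, x + 5, 4], [0, -1, x + 1]].

Expanding det(xI - A) along the first row:
det(xI - A) = + (x + 3)·det([[x + 5, 4], [-1, x + 1]]) - (-1)·det([[0, 4], [0, x + 1]]) + (-2)·det([[0, x + 5], [0, -1]]).

Evaluating gives χ_A(x) = x^3 + 9x^2 + 27x + 27 = (x + 3)^3.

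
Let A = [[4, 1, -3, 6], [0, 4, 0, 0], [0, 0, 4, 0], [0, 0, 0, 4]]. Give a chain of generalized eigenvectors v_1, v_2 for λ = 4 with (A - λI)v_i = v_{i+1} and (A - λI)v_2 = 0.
v_1 = [[-2, 1, 0, 0]]^T, v_2 = [[1, 0, 0, 0]]^T

We seek v_1 ∈ ker((A - 4I)^2) \ ker(A - 4I), then set v_{i+1} = (A - 4I) v_i.

One such chain is v_1 = [[-2, 1, 0, 0]]^T, v_2 = [[1, 0, 0, 0]]^T. Check: (A - 4I) v_2 = [[0, 0, 0, 0]]^T = 0.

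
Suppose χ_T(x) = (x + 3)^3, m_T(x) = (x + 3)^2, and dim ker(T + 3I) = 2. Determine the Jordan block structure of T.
Jordan blocks: (-3, 2), (-3, 1)

λ = -3: algebraic multiplicity 3 (exponent in χ_T), largest block size 2 (exponent in m_T), 2 blocks (geometric multiplicity). These force block sizes [2, 1].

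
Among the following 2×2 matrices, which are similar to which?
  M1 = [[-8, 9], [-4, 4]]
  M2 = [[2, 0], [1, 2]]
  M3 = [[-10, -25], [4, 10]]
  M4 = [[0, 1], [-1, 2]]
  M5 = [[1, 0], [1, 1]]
4 classes: {M1}, {M2}, {M3}, {M4, M5}

Characteristic polynomials: χ_{M1} = (x + 2)^2, χ_{M2} = (x - 2)^2, χ_{M3} = x^2, χ_{M4} = (x - 1)^2, χ_{M5} = (x - 1)^2.

{M1}: invariant factors (x + 2)^2.

{M2}: invariant factors (x - 2)^2.

{M3}: invariant factors x^2.

{M4, M5}: invariant factors (x - 1)^2.

Matrices are similar if and only if their invariant-factor lists agree; the partition into similarity classes is {M1}, {M2}, {M3}, {M4, M5}.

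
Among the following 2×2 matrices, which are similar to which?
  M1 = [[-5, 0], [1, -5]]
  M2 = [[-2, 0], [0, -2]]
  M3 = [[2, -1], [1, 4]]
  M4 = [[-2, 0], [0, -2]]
3 classes: {M1}, {M2, M4}, {M3}

Characteristic polynomials: χ_{M1} = (x + 5)^2, χ_{M2} = (x + 2)^2, χ_{M3} = (x - 3)^2, χ_{M4} = (x + 2)^2.

{M1}: invariant factors (x + 5)^2.

{M2, M4}: invariant factors x + 2, x + 2.

{M3}: invariant factors (x - 3)^2.

Matrices are similar if and only if their invariant-factor lists agree; the partition into similarity classes is {M1}, {M2, M4}, {M3}.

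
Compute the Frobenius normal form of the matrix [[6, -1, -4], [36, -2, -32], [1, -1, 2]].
The invariant factors of A (the non-unit diagonal entries of the Smith normal form of xI - A over ℚ[x]) are (x - 6)(x^2 + 4), each dividing the next. The characteristic polynomial is their product, (x - 6)(x^2 + 4).

The rational canonical form is the block-diagonal matrix of companion matrices C(f_i):
R = [[0, 0, 24], [1, 0, -4], [0, 1, 6]].

Note the characteristic polynomial does not split into linear factors over ℚ, so A has no Jordan form over ℚ; the rational canonical form exists over any field.

R = [[0, 0, 24], [1, 0, -4], [0, 1, 6]]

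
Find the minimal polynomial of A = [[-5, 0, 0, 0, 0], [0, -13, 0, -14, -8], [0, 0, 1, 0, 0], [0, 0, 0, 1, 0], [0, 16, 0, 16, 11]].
m_A(x) = (x - 3)(x - 1)(x + 5)

The characteristic polynomial factors as (x - 3)(x - 1)^2(x + 5)^2. The minimal polynomial is ∏(x - λ)^{k_λ} where k_λ is the size of the largest Jordan block at λ.

For λ = -5: rank(A + 5I) = 3, and the largest Jordan block has size 1 (the smallest k with rank((A + 5I)^k) = rank((A + 5I)^(k+1))).
For λ = 1: rank(A - I) = 3, and the largest Jordan block has size 1 (the smallest k with rank((A - I)^k) = rank((A - I)^(k+1))).
For λ = 3: rank(A - 3I) = 4, and the largest Jordan block has size 1 (the smallest k with rank((A - 3I)^k) = rank((A - 3I)^(k+1))).

So m_A(x) = (x - 3)(x - 1)(x + 5).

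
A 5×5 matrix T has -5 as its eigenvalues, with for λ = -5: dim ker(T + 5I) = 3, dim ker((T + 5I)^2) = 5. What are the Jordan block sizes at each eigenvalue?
Jordan blocks: (-5, 2), (-5, 2), (-5, 1)

λ = -5: successive nullity increments [3, 2] count blocks of size ≥ k; block sizes are [2, 2, 1].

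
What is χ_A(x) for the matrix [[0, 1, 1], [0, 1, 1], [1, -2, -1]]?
χ_A(x) = x^3

xI - A = [[x, -1, -1], [0, x - 1, -1], [-1, 2, x + 1]].

Expanding det(xI - A) along the first row:
det(xI - A) = + (x)·det([[x - 1, -1], [2, x + 1]]) - (-1)·det([[0, -1], [-1, x + 1]]) + (-1)·det([[0, x - 1], [-1, 2]]).

Evaluating gives χ_A(x) = x^3.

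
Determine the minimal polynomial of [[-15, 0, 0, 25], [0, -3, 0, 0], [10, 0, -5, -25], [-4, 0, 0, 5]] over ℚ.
The characteristic polynomial factors as (x + 3)(x + 5)^3. The minimal polynomial is ∏(x - λ)^{k_λ} where k_λ is the size of the largest Jordan block at λ.

For λ = -5: rank(A + 5I) = 2, and the largest Jordan block has size 2 (the smallest k with rank((A + 5I)^k) = rank((A + 5I)^(k+1))).
For λ = -3: rank(A + 3I) = 3, and the largest Jordan block has size 1 (the smallest k with rank((A + 3I)^k) = rank((A + 3I)^(k+1))).

So m_A(x) = (x + 3)(x + 5)^2.

m_A(x) = (x + 3)(x + 5)^2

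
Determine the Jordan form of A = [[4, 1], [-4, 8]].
The characteristic polynomial is det(xI - A) = (x - 6)^2, so the eigenvalues are 6 (algebraic multiplicity 2).

For λ = 6: rank(A - 6I) = 1, rank((A - 6I)^2) = 0. The eigenspace has dimension 2 - 1 = 1, so there is 1 Jordan block; the rank sequence gives block sizes [2].

Assembling the blocks gives the Jordan form J above.

J = [[6, 1], [0, 6]]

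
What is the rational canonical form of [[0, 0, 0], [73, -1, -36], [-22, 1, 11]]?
R = [[0, 0, 0], [1, 0, -25], [0, 1, 10]]

The invariant factors of A (the non-unit diagonal entries of the Smith normal form of xI - A over ℚ[x]) are x(x - 5)^2, each dividing the next. The characteristic polynomial is their product, x(x - 5)^2.

The rational canonical form is the block-diagonal matrix of companion matrices C(f_i):
R = [[0, 0, 0], [1, 0, -25], [0, 1, 10]].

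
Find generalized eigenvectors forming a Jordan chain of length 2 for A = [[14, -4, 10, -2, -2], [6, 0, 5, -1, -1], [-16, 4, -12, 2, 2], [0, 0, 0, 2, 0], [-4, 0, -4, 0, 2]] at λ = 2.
We seek v_1 ∈ ker((A - 2I)^2) \ ker(A - 2I), then set v_{i+1} = (A - 2I) v_i.

One such chain is v_1 = [[-3, -1, 3, 0, 0]]^T, v_2 = [[-2, -1, 2, 0, 0]]^T. Check: (A - 2I) v_2 = [[0, 0, 0, 0, 0]]^T = 0.

v_1 = [[-3, -1, 3, 0, 0]]^T, v_2 = [[-2, -1, 2, 0, 0]]^T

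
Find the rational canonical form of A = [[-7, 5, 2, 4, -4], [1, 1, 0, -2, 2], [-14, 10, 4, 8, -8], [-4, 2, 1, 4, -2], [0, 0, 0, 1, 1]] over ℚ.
The invariant factors of A (the non-unit diagonal entries of the Smith normal form of xI - A over ℚ[x]) are x(x - 2), x(x - 2)(x + 1), each dividing the next. The characteristic polynomial is their product, x^2(x - 2)^2(x + 1).

The rational canonical form is the block-diagonal matrix of companion matrices C(f_i):
R = [[0, 0, 0, 0, 0], [1, 2, 0, 0, 0], [0, 0, 0, 0, 0], [0, 0, 1, 0, 2], [0, 0, 0, 1, 1]].

R = [[0, 0, 0, 0, 0], [1, 2, 0, 0, 0], [0, 0, 0, 0, 0], [0, 0, 1, 0, 2], [0, 0, 0, 1, 1]]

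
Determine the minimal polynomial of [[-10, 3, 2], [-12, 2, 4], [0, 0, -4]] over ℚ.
m_A(x) = (x + 4)^2

The characteristic polynomial factors as (x + 4)^3. The minimal polynomial is ∏(x - λ)^{k_λ} where k_λ is the size of the largest Jordan block at λ.

For λ = -4: rank(A + 4I) = 1, and the largest Jordan block has size 2 (the smallest k with rank((A + 4I)^k) = rank((A + 4I)^(k+1))).

So m_A(x) = (x + 4)^2.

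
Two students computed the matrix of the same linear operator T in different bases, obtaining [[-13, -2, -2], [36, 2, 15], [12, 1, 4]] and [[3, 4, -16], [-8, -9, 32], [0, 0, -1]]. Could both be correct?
Both have characteristic polynomial (x + 1)^2(x + 5), but the minimal polynomial of A is (x + 1)^2(x + 5) while the minimal polynomial of B is (x + 1)(x + 5). The minimal polynomial is a similarity invariant, so A and B are not similar.

No.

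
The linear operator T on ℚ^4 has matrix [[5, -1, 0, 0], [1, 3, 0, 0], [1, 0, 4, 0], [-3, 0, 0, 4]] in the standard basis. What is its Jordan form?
The characteristic polynomial is det(xI - A) = (x - 4)^4, so the eigenvalues are 4 (algebraic multiplicity 4).

For λ = 4: rank(A - 4I) = 2, rank((A - 4I)^2) = 1, rank((A - 4I)^3) = 0. The eigenspace has dimension 4 - 2 = 2, so there are 2 Jordan blocks; the rank sequence gives block sizes [3, 1].

Assembling the blocks gives the Jordan form J above.

J = [[4, 1, 0, 0], [0, 4, 1, 0], [0, 0, 4, 0], [0, 0, 0, 4]]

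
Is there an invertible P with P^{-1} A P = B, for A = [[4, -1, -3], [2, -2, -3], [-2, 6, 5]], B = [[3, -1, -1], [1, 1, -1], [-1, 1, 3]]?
Both have characteristic polynomial (x - 3)(x - 2)^2, but the minimal polynomial of A is (x - 3)(x - 2)^2 while the minimal polynomial of B is (x - 3)(x - 2). The minimal polynomial is a similarity invariant, so A and B are not similar.

No.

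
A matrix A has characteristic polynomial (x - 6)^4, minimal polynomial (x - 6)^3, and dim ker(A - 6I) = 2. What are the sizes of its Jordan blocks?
λ = 6: algebraic multiplicity 4 (exponent in χ_A), largest block size 3 (exponent in m_A), 2 blocks (geometric multiplicity). These force block sizes [3, 1].

Jordan blocks: (6, 3), (6, 1)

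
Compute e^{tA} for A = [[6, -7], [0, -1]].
e^{tA} = [[e^{6*t}, (1 - e^{7*t})*e^{-t}], [0, e^{-t}]]

A has Jordan form J = [[-1, 0], [0, 6]] with A = PJP^{-1}, so e^{tA} = P e^{tJ} P^{-1}.

For a Jordan block J_k(λ), e^{tJ_k(λ)} = e^{λt} · (I + tN + t^2 N^2/2! + ... + t^{k-1} N^{k-1}/(k-1)!) where N is the nilpotent superdiagonal part.

Assembling the blocks and conjugating back gives the entries of e^{tA} as shown above.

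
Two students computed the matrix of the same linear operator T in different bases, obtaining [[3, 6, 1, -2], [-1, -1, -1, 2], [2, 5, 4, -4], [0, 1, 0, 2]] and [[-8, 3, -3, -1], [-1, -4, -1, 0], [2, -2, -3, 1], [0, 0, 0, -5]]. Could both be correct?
trace(A) = 8 but trace(B) = -20. The trace is a similarity invariant, so A and B are not similar.

No.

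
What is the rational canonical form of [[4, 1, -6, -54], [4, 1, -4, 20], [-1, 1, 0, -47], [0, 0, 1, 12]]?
R = [[5, 0, 0, 0], [0, 0, 0, 50], [0, 1, 0, -45], [0, 0, 1, 12]]

The invariant factors of A (the non-unit diagonal entries of the Smith normal form of xI - A over ℚ[x]) are x - 5, (x - 5)^2(x - 2), each dividing the next. The characteristic polynomial is their product, (x - 5)^3(x - 2).

The rational canonical form is the block-diagonal matrix of companion matrices C(f_i):
R = [[5, 0, 0, 0], [0, 0, 0, 50], [0, 1, 0, -45], [0, 0, 1, 12]].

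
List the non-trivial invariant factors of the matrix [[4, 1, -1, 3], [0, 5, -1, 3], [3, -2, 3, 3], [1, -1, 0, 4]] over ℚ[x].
(x - 4)^2, (x - 4)^2

The Jordan structure of A has elementary divisors (x - 4)^2, (x - 4)^2. Arranging the block sizes at each eigenvalue in decreasing order and taking row products gives the invariant factors.

Invariant factors (smallest first, each dividing the next): (x - 4)^2, (x - 4)^2.

Check: the last factor (x - 4)^2 is the minimal polynomial, and the product (x - 4)^4 is the characteristic polynomial.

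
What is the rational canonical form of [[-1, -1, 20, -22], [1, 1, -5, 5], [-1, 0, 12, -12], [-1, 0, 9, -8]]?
R = [[0, 0, 0, -9], [1, 0, 0, 12], [0, 1, 0, -10], [0, 0, 1, 4]]

The invariant factors of A (the non-unit diagonal entries of the Smith normal form of xI - A over ℚ[x]) are (x^2 - 2x + 3)^2, each dividing the next. The characteristic polynomial is their product, (x^2 - 2x + 3)^2.

The rational canonical form is the block-diagonal matrix of companion matrices C(f_i):
R = [[0, 0, 0, -9], [1, 0, 0, 12], [0, 1, 0, -10], [0, 0, 1, 4]].

Note the characteristic polynomial does not split into linear factors over ℚ, so A has no Jordan form over ℚ; the rational canonical form exists over any field.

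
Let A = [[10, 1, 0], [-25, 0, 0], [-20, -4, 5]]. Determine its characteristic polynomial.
χ_A(x) = (x - 5)^3

xI - A = [[x - 10, -1, 0], [25, x, 0], [20, 4, x - 5]].

Expanding det(xI - A) along the first row:
det(xI - A) = + (x - 10)·det([[x, 0], [4, x - 5]]) - (-1)·det([[25, 0], [20, x - 5]]) + (0)·det([[25, x], [20, 4]]).

Evaluating gives χ_A(x) = x^3 - 15x^2 + 75x - 125 = (x - 5)^3.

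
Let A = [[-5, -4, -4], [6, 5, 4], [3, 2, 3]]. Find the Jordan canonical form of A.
J = [[1, 1, 0], [0, 1, 0], [0, 0, 1]]

The characteristic polynomial is det(xI - A) = (x - 1)^3, so the eigenvalues are 1 (algebraic multiplicity 3).

For λ = 1: rank(A - I) = 1, rank((A - I)^2) = 0. The eigenspace has dimension 3 - 1 = 2, so there are 2 Jordan blocks; the rank sequence gives block sizes [2, 1].

Assembling the blocks gives the Jordan form J above.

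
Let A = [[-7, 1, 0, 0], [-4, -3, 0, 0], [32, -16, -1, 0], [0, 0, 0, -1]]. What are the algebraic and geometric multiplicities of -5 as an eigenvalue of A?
algebraic multiplicity 2, geometric multiplicity 1

The characteristic polynomial is (x + 1)^2(x + 5)^2, so the factor x + 5 appears with exponent 2: the algebraic multiplicity is 2.

rank(A + 5I) = 3, so the eigenspace has dimension 4 - 3 = 1: the geometric multiplicity is 1.

Since 1 < 2, A is not diagonalizable.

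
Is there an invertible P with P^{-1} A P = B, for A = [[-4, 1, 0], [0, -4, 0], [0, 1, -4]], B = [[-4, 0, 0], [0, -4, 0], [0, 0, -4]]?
Both have characteristic polynomial (x + 4)^3, but the minimal polynomial of A is (x + 4)^2 while the minimal polynomial of B is x + 4. The minimal polynomial is a similarity invariant, so A and B are not similar.

No.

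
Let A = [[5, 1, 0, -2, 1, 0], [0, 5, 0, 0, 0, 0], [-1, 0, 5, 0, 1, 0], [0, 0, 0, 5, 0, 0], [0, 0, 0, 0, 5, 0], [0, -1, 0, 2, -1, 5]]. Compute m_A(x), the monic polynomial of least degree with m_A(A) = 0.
m_A(x) = (x - 5)^3

The characteristic polynomial factors as (x - 5)^6. The minimal polynomial is ∏(x - λ)^{k_λ} where k_λ is the size of the largest Jordan block at λ.

For λ = 5: rank(A - 5I) = 2, and the largest Jordan block has size 3 (the smallest k with rank((A - 5I)^k) = rank((A - 5I)^(k+1))).

So m_A(x) = (x - 5)^3.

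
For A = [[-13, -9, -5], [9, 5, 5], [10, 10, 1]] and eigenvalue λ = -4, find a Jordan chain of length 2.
v_1 = [[0, 1, -2]]^T, v_2 = [[1, -1, 0]]^T

We seek v_1 ∈ ker((A + 4I)^2) \ ker(A + 4I), then set v_{i+1} = (A + 4I) v_i.

One such chain is v_1 = [[0, 1, -2]]^T, v_2 = [[1, -1, 0]]^T. Check: (A + 4I) v_2 = [[0, 0, 0]]^T = 0.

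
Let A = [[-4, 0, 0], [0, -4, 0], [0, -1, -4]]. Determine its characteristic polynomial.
xI - A = [[x + 4, 0, 0], [0, x + 4, 0], [0, 1, x + 4]].

Expanding det(xI - A) along the first row:
det(xI - A) = + (x + 4)·det([[x + 4, 0], [1, x + 4]]) - (0)·det([[0, 0], [0, x + 4]]) + (0)·det([[0, x + 4], [0, 1]]).

Evaluating gives χ_A(x) = x^3 + 12x^2 + 48x + 64 = (x + 4)^3.

χ_A(x) = (x + 4)^3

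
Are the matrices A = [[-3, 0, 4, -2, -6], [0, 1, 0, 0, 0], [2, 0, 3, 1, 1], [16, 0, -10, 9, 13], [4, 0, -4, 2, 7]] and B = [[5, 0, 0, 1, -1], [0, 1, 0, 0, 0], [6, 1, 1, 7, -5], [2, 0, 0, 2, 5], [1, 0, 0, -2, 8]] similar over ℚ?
No.

Both have characteristic polynomial (x - 5)^3(x - 1)^2, but the minimal polynomial of A is (x - 5)^3(x - 1) while the minimal polynomial of B is (x - 5)^3(x - 1)^2. The minimal polynomial is a similarity invariant, so A and B are not similar.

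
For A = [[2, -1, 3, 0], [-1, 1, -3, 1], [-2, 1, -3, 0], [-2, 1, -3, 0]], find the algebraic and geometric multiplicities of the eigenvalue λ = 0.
The characteristic polynomial is x^4, so the factor x appears with exponent 4: the algebraic multiplicity is 4.

rank(A) = 2, so the eigenspace has dimension 4 - 2 = 2: the geometric multiplicity is 2.

Since 2 < 4, A is not diagonalizable.

algebraic multiplicity 4, geometric multiplicity 2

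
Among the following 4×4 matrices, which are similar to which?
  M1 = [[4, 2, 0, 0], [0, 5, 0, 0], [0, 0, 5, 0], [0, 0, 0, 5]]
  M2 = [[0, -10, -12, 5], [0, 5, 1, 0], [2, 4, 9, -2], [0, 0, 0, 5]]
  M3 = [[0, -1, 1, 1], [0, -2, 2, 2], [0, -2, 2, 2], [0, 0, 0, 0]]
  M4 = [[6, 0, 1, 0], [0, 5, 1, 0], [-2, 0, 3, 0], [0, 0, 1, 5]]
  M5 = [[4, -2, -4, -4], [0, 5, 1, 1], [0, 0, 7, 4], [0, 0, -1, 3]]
4 classes: {M1}, {M2, M4}, {M3}, {M5}

Characteristic polynomials: χ_{M1} = (x - 5)^3(x - 4), χ_{M2} = (x - 5)^3(x - 4), χ_{M3} = x^4, χ_{M4} = (x - 5)^3(x - 4), χ_{M5} = (x - 5)^3(x - 4).

{M1}: invariant factors x - 5, x - 5, (x - 5)(x - 4).

{M2, M4}: invariant factors x - 5, (x - 5)^2(x - 4).

{M3}: invariant factors x, x, x^2.

{M5}: invariant factors (x - 5)^3(x - 4).

Matrices are similar if and only if their invariant-factor lists agree; the partition into similarity classes is {M1}, {M2, M4}, {M3}, {M5}.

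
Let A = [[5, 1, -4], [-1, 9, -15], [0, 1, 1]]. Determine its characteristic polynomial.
xI - A = [[x - 5, -1, 4], [1, x - 9, 15], [0, -1, x - 1]].

Expanding det(xI - A) along the first row:
det(xI - A) = + (x - 5)·det([[x - 9, 15], [-1, x - 1]]) - (-1)·det([[1, 15], [0, x - 1]]) + (4)·det([[1, x - 9], [0, -1]]).

Evaluating gives χ_A(x) = x^3 - 15x^2 + 75x - 125 = (x - 5)^3.

χ_A(x) = (x - 5)^3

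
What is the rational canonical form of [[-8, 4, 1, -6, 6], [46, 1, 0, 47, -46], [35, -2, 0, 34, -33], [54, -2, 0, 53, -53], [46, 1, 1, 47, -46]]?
R = [[0, 0, 0, 0, -100], [1, 0, 0, 0, 55], [0, 1, 0, 0, -36], [0, 0, 1, 0, 2], [0, 0, 0, 1, 0]]

The invariant factors of A (the non-unit diagonal entries of the Smith normal form of xI - A over ℚ[x]) are (x + 4)(x^2 - 2x + 5)^2, each dividing the next. The characteristic polynomial is their product, (x + 4)(x^2 - 2x + 5)^2.

The rational canonical form is the block-diagonal matrix of companion matrices C(f_i):
R = [[0, 0, 0, 0, -100], [1, 0, 0, 0, 55], [0, 1, 0, 0, -36], [0, 0, 1, 0, 2], [0, 0, 0, 1, 0]].

Note the characteristic polynomial does not split into linear factors over ℚ, so A has no Jordan form over ℚ; the rational canonical form exists over any field.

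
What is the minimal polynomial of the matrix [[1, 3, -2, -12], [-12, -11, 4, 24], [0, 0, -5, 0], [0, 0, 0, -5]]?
m_A(x) = (x + 5)^2

The characteristic polynomial factors as (x + 5)^4. The minimal polynomial is ∏(x - λ)^{k_λ} where k_λ is the size of the largest Jordan block at λ.

For λ = -5: rank(A + 5I) = 1, and the largest Jordan block has size 2 (the smallest k with rank((A + 5I)^k) = rank((A + 5I)^(k+1))).

So m_A(x) = (x + 5)^2.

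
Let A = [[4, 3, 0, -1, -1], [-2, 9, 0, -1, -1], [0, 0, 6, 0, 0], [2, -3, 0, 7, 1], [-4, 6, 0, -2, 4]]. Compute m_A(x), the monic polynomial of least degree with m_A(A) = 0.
m_A(x) = (x - 6)^2

The characteristic polynomial factors as (x - 6)^5. The minimal polynomial is ∏(x - λ)^{k_λ} where k_λ is the size of the largest Jordan block at λ.

For λ = 6: rank(A - 6I) = 1, and the largest Jordan block has size 2 (the smallest k with rank((A - 6I)^k) = rank((A - 6I)^(k+1))).

So m_A(x) = (x - 6)^2.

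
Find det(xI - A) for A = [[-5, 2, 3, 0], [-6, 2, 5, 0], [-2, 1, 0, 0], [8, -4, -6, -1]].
χ_A(x) = (x + 1)^4

xI - A = [[x + 5, -2, -3, 0], [6, x - 2, -5, 0], [2, -1, x, 0], [-8, 4, 6, x + 1]].

Expanding det(xI - A) along the first row:
det(xI - A) = + (x + 5)·det([[x - 2, -5, 0], [-1, x, 0], [4, 6, x + 1]]) - (-2)·det([[6, -5, 0], [2, x, 0], [-8, 6, x + 1]]) + (-3)·det([[6, x - 2, 0], [2, -1, 0], [-8, 4, x + 1]]) - (0)·det([[6, x - 2, -5], [2, -1, x], [-8, 4, 6]]).

Evaluating gives χ_A(x) = x^4 + 4x^3 + 6x^2 + 4x + 1 = (x + 1)^4.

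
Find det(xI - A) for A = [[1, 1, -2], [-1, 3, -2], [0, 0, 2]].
xI - A = [[x - 1, -1, 2], [1, x - 3, 2], [0, 0, x - 2]].

Expanding det(xI - A) along the first row:
det(xI - A) = + (x - 1)·det([[x - 3, 2], [0, x - 2]]) - (-1)·det([[1, 2], [0, x - 2]]) + (2)·det([[1, x - 3], [0, 0]]).

Evaluating gives χ_A(x) = x^3 - 6x^2 + 12x - 8 = (x - 2)^3.

χ_A(x) = (x - 2)^3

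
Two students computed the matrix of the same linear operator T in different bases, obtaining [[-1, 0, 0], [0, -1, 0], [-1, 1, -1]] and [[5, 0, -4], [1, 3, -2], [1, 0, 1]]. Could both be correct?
trace(A) = -3 but trace(B) = 9. The trace is a similarity invariant, so A and B are not similar.

No.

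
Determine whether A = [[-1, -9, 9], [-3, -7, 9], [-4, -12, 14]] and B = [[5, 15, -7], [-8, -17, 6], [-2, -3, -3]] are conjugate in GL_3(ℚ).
trace(A) = 6 but trace(B) = -15. The trace is a similarity invariant, so A and B are not similar.

No.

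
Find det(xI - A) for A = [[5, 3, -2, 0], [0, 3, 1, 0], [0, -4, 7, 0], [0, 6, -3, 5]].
χ_A(x) = (x - 5)^4

xI - A = [[x - 5, -3, 2, 0], [0, x - 3, -1, 0], [0, 4, x - 7, 0], [0, -6, 3, x - 5]].

Expanding det(xI - A) along the first row:
det(xI - A) = + (x - 5)·det([[x - 3, -1, 0], [4, x - 7, 0], [-6, 3, x - 5]]) - (-3)·det([[0, -1, 0], [0, x - 7, 0], [0, 3, x - 5]]) + (2)·det([[0, x - 3, 0], [0, 4, 0], [0, -6, x - 5]]) - (0)·det([[0, x - 3, -1], [0, 4, x - 7], [0, -6, 3]]).

Evaluating gives χ_A(x) = x^4 - 20x^3 + 150x^2 - 500x + 625 = (x - 5)^4.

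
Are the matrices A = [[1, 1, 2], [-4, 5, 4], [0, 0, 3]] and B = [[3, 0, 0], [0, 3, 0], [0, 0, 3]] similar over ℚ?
Both have characteristic polynomial (x - 3)^3, but the minimal polynomial of A is (x - 3)^2 while the minimal polynomial of B is x - 3. The minimal polynomial is a similarity invariant, so A and B are not similar.

No.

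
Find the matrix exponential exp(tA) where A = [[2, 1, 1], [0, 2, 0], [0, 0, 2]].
e^{tA} = [[e^{2*t}, t*e^{2*t}, t*e^{2*t}], [0, e^{2*t}, 0], [0, 0, e^{2*t}]]

A has Jordan form J = [[2, 1, 0], [0, 2, 0], [0, 0, 2]] with A = PJP^{-1}, so e^{tA} = P e^{tJ} P^{-1}.

For a Jordan block J_k(λ), e^{tJ_k(λ)} = e^{λt} · (I + tN + t^2 N^2/2! + ... + t^{k-1} N^{k-1}/(k-1)!) where N is the nilpotent superdiagonal part.

Assembling the blocks and conjugating back gives the entries of e^{tA} as shown above.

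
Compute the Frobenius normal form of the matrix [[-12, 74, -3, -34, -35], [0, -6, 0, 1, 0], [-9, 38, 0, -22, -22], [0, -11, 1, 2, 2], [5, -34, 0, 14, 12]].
The invariant factors of A (the non-unit diagonal entries of the Smith normal form of xI - A over ℚ[x]) are (x - 1)(x + 5)(x^3 + 2x + 2), each dividing the next. The characteristic polynomial is their product, (x - 1)(x + 5)(x^3 + 2x + 2).

The rational canonical form is the block-diagonal matrix of companion matrices C(f_i):
R = [[0, 0, 0, 0, 10], [1, 0, 0, 0, 2], [0, 1, 0, 0, -10], [0, 0, 1, 0, 3], [0, 0, 0, 1, -4]].

Note the characteristic polynomial does not split into linear factors over ℚ, so A has no Jordan form over ℚ; the rational canonical form exists over any field.

R = [[0, 0, 0, 0, 10], [1, 0, 0, 0, 2], [0, 1, 0, 0, -10], [0, 0, 1, 0, 3], [0, 0, 0, 1, -4]]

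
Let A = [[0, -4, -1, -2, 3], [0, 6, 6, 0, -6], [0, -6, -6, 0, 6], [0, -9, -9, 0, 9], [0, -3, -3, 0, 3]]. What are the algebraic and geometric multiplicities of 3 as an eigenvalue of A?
algebraic multiplicity 1, geometric multiplicity 1

The characteristic polynomial is x^4(x - 3), so the factor x - 3 appears with exponent 1: the algebraic multiplicity is 1.

rank(A - 3I) = 4, so the eigenspace has dimension 5 - 4 = 1: the geometric multiplicity is 1.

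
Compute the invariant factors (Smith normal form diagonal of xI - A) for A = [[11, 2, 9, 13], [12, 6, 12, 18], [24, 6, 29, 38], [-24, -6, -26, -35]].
The Jordan structure of A has elementary divisors (x - 2), (x - 3)^2, (x - 3). Arranging the block sizes at each eigenvalue in decreasing order and taking row products gives the invariant factors.

Invariant factors (smallest first, each dividing the next): x - 3, (x - 3)^2(x - 2).

Check: the last factor (x - 3)^2(x - 2) is the minimal polynomial, and the product (x - 3)^3(x - 2) is the characteristic polynomial.

x - 3, (x - 3)^2(x - 2)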